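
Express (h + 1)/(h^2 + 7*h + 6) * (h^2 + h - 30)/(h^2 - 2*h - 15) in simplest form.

1/(h + 3)

Factor: h^2 + 7*h + 6 = (h + 6)*(h + 1);  h^2 + h - 30 = (h + 6)*(h - 5);  h^2 - 2*h - 15 = (h - 5)*(h + 3)
Cancel the common factors (h + 1), (h + 6), (h - 5).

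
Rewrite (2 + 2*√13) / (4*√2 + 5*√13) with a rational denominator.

Multiply numerator and denominator by -4*√2 + 5*√13.
Denominator becomes 293; numerator becomes -8*√26 - 8*√2 + 10*√13 + 130.

(-8*√26 - 8*√2 + 10*√13 + 130)/293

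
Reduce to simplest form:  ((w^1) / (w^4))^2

w^(-6)

Inside the bracket: (w^-3)
Raise to the power 2: (w^-6)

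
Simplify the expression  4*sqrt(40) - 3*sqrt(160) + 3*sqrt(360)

4*sqrt(40) = 8*sqrt(10); 3*sqrt(160) = 12*sqrt(10); 3*sqrt(360) = 18*sqrt(10)
Combine: (8 - 12 + 18)·sqrt(10) = 14*sqrt(10)

14*sqrt(10)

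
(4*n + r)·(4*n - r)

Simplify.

16*n² - r²

Difference of squares with P = 4*n, Q = r.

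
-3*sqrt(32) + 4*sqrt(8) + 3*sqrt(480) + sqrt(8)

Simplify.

-2*sqrt(2) + 12*sqrt(30)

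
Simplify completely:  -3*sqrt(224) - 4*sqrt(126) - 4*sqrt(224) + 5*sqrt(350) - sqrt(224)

-19*sqrt(14)

3*sqrt(224) = 12*sqrt(14); 4*sqrt(126) = 12*sqrt(14); 4*sqrt(224) = 16*sqrt(14); 5*sqrt(350) = 25*sqrt(14); sqrt(224) = 4*sqrt(14)
Combine: (-12 - 12 - 16 + 25 - 4)·sqrt(14) = -19*sqrt(14)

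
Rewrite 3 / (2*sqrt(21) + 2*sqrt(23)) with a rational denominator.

Multiply numerator and denominator by -2*sqrt(23) + 2*sqrt(21).
Denominator becomes -8; numerator becomes -6*sqrt(23) + 6*sqrt(21).

(-3*sqrt(21) + 3*sqrt(23))/4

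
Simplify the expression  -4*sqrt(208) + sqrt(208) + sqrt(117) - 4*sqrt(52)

-17*sqrt(13)

4*sqrt(208) = 16*sqrt(13); sqrt(208) = 4*sqrt(13); sqrt(117) = 3*sqrt(13); 4*sqrt(52) = 8*sqrt(13)
Combine: (-16 + 4 + 3 - 8)·sqrt(13) = -17*sqrt(13)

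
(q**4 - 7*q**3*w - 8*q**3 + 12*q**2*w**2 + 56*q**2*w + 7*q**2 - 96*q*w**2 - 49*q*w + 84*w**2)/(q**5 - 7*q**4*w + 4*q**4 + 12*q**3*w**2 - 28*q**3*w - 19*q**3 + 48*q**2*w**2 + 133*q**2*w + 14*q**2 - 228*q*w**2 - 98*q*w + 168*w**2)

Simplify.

(q - 7)/(q**2 + 5*q - 14)

Factor: q**4 - 7*q**3*w - 8*q**3 + 12*q**2*w**2 + 56*q**2*w + 7*q**2 - 96*q*w**2 - 49*q*w + 84*w**2 = (q - 1)*(q - 7)*(q - 3*w)*(q - 4*w);  q**5 - 7*q**4*w + 4*q**4 + 12*q**3*w**2 - 28*q**3*w - 19*q**3 + 48*q**2*w**2 + 133*q**2*w + 14*q**2 - 228*q*w**2 - 98*q*w + 168*w**2 = (q - 2)*(q + 7)*(q - 4*w)*(q - 1)*(q - 3*w)
Cancel the common factors (q - 3*w), (q - 1), (q - 4*w).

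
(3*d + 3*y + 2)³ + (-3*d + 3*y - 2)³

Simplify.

Only the even-power cross terms survive.

18*y*(9*d² + 12*d + 3*y² + 4)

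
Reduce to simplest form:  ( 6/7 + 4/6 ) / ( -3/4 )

-128/63

Numerator: 6/7 + 4/6 = 32/21
Denominator: -3/4 = -3/4
Divide: (32/21) · (-4/3) = -128/63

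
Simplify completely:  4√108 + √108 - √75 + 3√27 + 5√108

4√108 = 24*√3; √108 = 6*√3; √75 = 5*√3; 3√27 = 9*√3; 5√108 = 30*√3
Combine: (24 + 6 - 5 + 9 + 30)·√3 = 64*√3

64*√3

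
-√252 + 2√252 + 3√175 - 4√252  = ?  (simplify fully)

√252 = 6*√7; 2√252 = 12*√7; 3√175 = 15*√7; 4√252 = 24*√7
Combine: (-6 + 12 + 15 - 24)·√7 = -3*√7

-3*√7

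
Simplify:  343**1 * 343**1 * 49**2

7**10

343**1 = 7**3; 343**1 = 7**3; 49**2 = 7**4
Combine exponents: 7**10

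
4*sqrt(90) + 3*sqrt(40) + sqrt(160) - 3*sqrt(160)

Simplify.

10*sqrt(10)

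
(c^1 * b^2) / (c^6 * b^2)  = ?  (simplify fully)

c^(-5)

Quotient: (c^-5)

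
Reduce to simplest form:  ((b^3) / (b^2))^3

b^3

Inside the bracket: b^1
Raise to the power 3: b^3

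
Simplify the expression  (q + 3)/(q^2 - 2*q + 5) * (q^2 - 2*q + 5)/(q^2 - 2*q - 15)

1/(q - 5)

Factor: q^2 - 2*q - 15 = (q - 5)*(q + 3)
Cancel the common factors (q^2 - 2*q + 5), (q + 3).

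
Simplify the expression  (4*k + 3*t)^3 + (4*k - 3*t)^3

Binomially expand both and collect terms in (4*k), (3*t).

128*k^3 + 216*k*t^2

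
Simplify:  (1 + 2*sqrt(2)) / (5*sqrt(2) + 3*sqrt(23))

Multiply numerator and denominator by -3*sqrt(23) + 5*sqrt(2).
Denominator becomes -157; numerator becomes -6*sqrt(46) - 3*sqrt(23) + 5*sqrt(2) + 20.

(-20 - 5*sqrt(2) + 3*sqrt(23) + 6*sqrt(46))/157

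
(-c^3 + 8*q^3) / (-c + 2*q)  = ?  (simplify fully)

(2*q)^3 - c^3 = (-c + 2*q)(c^2 + 2*c*q + 4*q^2).

c^2 + 2*c*q + 4*q^2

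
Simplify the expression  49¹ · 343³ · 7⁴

49¹ = 7^2; 343³ = 7^9; 7⁴ = 7^4
Combine exponents: 7^15

7^15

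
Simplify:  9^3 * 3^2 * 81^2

3^16

9^3 = 3^6; 3^2 = 3^2; 81^2 = 3^8
Combine exponents: 3^16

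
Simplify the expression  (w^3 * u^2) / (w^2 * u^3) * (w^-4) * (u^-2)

Quotient: w^1 * (u^-1)
Multiply by (w^-4) * (u^-2): add exponents.

1/(u^3*w^3)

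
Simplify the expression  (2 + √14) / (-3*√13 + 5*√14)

Multiply numerator and denominator by 3*√13 + 5*√14.
Denominator becomes 233; numerator becomes 6*√13 + 10*√14 + 3*√182 + 70.

(6*√13 + 10*√14 + 3*√182 + 70)/233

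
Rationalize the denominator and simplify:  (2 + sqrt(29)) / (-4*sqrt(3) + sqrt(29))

Multiply numerator and denominator by sqrt(29) + 4*sqrt(3).
Denominator becomes -19; numerator becomes 2*sqrt(29) + 8*sqrt(3) + 29 + 4*sqrt(87).

(-4*sqrt(87) - 29 - 8*sqrt(3) - 2*sqrt(29))/19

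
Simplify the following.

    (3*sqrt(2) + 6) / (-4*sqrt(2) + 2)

Multiply numerator and denominator by 2 + 4*sqrt(2).
Denominator becomes -28; numerator becomes 36 + 30*sqrt(2).

(-15*sqrt(2) - 18)/14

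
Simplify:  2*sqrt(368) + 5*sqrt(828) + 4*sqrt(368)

2*sqrt(368) = 8*sqrt(23); 5*sqrt(828) = 30*sqrt(23); 4*sqrt(368) = 16*sqrt(23)
Combine: (8 + 30 + 16)·sqrt(23) = 54*sqrt(23)

54*sqrt(23)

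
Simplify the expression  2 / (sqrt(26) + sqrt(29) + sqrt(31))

Group as (sqrt(26) + sqrt(31)) + sqrt(29); multiply by (sqrt(26) + sqrt(31)) - sqrt(29), then rationalise the remaining surd.

(-sqrt(23374) + 12*sqrt(31) + 14*sqrt(29) + 17*sqrt(26))/610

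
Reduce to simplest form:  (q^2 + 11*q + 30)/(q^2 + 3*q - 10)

Factor: q^2 + 11*q + 30 = (q + 5)*(q + 6);  q^2 + 3*q - 10 = (q + 5)*(q - 2)
Cancel the common factor (q + 5).

(q + 6)/(q - 2)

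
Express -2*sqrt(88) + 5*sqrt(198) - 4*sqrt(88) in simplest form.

2*sqrt(88) = 4*sqrt(22); 5*sqrt(198) = 15*sqrt(22); 4*sqrt(88) = 8*sqrt(22)
Combine: (-4 + 15 - 8)·sqrt(22) = 3*sqrt(22)

3*sqrt(22)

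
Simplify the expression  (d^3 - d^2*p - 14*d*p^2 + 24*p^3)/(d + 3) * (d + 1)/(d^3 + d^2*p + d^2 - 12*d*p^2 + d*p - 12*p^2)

Factor: d^3 - d^2*p - 14*d*p^2 + 24*p^3 = (d - 2*p)*(d - 3*p)*(d + 4*p);  d^3 + d^2*p + d^2 - 12*d*p^2 + d*p - 12*p^2 = (d + 1)*(d + 4*p)*(d - 3*p)
Cancel the common factors (d - 3*p), (d + 4*p), (d + 1).

(d - 2*p)/(d + 3)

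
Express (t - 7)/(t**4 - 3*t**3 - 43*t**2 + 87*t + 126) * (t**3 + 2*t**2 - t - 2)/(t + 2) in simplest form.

(t - 1)/(t**2 + 3*t - 18)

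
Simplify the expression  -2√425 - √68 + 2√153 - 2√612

-18*√17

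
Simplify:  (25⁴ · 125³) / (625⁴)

5^1

25⁴ = 5^8; 125³ = 5^9; 625⁴ = 5^16
Combine exponents: 5^1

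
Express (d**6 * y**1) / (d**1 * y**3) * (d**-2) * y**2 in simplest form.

d**3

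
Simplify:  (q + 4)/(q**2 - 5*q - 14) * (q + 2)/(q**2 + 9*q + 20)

1/(q**2 - 2*q - 35)

Factor: q**2 - 5*q - 14 = (q - 7)*(q + 2);  q**2 + 9*q + 20 = (q + 4)*(q + 5)
Cancel the common factors (q + 2), (q + 4).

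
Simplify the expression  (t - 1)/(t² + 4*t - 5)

1/(t + 5)

Factor: t² + 4*t - 5 = (t - 1)·(t + 5)
Cancel the common factor (t - 1).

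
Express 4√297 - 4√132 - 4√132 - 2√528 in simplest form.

-12*√33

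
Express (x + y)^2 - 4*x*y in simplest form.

(x - y)^2

Expand the square and combine the 4*x*y term.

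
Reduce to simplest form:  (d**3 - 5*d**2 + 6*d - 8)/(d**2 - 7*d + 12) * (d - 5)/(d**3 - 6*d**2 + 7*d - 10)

1/(d - 3)

Factor: d**3 - 5*d**2 + 6*d - 8 = (d**2 - d + 2)*(d - 4);  d**2 - 7*d + 12 = (d - 4)*(d - 3);  d**3 - 6*d**2 + 7*d - 10 = (d - 5)*(d**2 - d + 2)
Cancel the common factors (d**2 - d + 2), (d - 4), (d - 5).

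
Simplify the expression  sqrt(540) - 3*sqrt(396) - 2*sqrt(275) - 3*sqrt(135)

-28*sqrt(11) - 3*sqrt(15)

sqrt(540) = 6*sqrt(15); 3*sqrt(396) = 18*sqrt(11); 2*sqrt(275) = 10*sqrt(11); 3*sqrt(135) = 9*sqrt(15)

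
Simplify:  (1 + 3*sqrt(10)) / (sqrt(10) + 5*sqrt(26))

(-30 - sqrt(10) + 5*sqrt(26) + 30*sqrt(65))/640

Multiply numerator and denominator by -5*sqrt(26) + sqrt(10).
Denominator becomes -640; numerator becomes -30*sqrt(65) - 5*sqrt(26) + sqrt(10) + 30.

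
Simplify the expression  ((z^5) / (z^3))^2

Inside the bracket: z^2
Raise to the power 2: z^4

z^4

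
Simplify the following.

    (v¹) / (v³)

v^(-2)

Quotient: (v^-2)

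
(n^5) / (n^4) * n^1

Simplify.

n^2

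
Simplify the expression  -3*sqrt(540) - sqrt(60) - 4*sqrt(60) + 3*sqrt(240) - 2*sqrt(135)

3*sqrt(540) = 18*sqrt(15); sqrt(60) = 2*sqrt(15); 4*sqrt(60) = 8*sqrt(15); 3*sqrt(240) = 12*sqrt(15); 2*sqrt(135) = 6*sqrt(15)
Combine: (-18 - 2 - 8 + 12 - 6)·sqrt(15) = -22*sqrt(15)

-22*sqrt(15)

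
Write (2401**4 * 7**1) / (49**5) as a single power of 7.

2401**4 = 7**16; 7**1 = 7**1; 49**5 = 7**10
Combine exponents: 7**7

7**7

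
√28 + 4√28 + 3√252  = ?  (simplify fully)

28*√7

√28 = 2*√7; 4√28 = 8*√7; 3√252 = 18*√7
Combine: (2 + 8 + 18)·√7 = 28*√7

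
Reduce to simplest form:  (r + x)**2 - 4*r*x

(r - x)**2

Expand the square and combine the 4*r*x term.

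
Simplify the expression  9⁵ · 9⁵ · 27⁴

9⁵ = 3^10; 9⁵ = 3^10; 27⁴ = 3^12
Combine exponents: 3^32

3^32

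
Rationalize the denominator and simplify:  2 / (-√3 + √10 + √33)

(-13*√10 - 3*√110 + 20*√3 + 10*√33)/70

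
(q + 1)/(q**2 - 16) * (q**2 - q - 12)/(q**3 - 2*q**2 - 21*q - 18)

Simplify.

Factor: q**2 - 16 = (q + 4)*(q - 4);  q**2 - q - 12 = (q - 4)*(q + 3);  q**3 - 2*q**2 - 21*q - 18 = (q - 6)*(q + 3)*(q + 1)
Cancel the common factors (q - 4), (q + 1), (q + 3).

1/(q**2 - 2*q - 24)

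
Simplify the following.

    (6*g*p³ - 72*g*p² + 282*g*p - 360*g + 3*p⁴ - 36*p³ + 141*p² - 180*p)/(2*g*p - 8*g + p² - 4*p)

Factor: 6*g*p³ - 72*g*p² + 282*g*p - 360*g + 3*p⁴ - 36*p³ + 141*p² - 180*p = 3·(p - 3)·(p - 4)·(2*g + p)·(p - 5);  2*g*p - 8*g + p² - 4*p = (p - 4)·(2*g + p)
Cancel the common factors (p - 4), (2*g + p).

3*p² - 24*p + 45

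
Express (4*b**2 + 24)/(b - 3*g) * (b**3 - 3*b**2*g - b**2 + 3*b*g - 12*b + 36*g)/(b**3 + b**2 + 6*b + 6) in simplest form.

(4*b**2 - 4*b - 48)/(b + 1)

Factor: 4*b**2 + 24 = 4*(b**2 + 6);  b**3 - 3*b**2*g - b**2 + 3*b*g - 12*b + 36*g = (b - 4)*(b + 3)*(b - 3*g);  b**3 + b**2 + 6*b + 6 = (b**2 + 6)*(b + 1)
Cancel the common factors (b**2 + 6), (b - 3*g).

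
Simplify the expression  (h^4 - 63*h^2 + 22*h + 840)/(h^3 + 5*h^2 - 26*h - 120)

Factor: h^4 - 63*h^2 + 22*h + 840 = (h + 4)*(h - 5)*(h + 7)*(h - 6);  h^3 + 5*h^2 - 26*h - 120 = (h + 6)*(h - 5)*(h + 4)
Cancel the common factors (h + 4), (h - 5).

(h^2 + h - 42)/(h + 6)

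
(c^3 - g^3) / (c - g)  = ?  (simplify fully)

c^2 + c*g + g^2

c^3 - g^3 = (c - g)(c^2 + c*g + g^2).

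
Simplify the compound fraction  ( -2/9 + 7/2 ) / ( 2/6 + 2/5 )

Numerator: -2/9 + 7/2 = 59/18
Denominator: 2/6 + 2/5 = 11/15
Divide: (59/18) · (15/11) = 295/66

295/66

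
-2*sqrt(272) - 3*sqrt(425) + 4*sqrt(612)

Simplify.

sqrt(17)

2*sqrt(272) = 8*sqrt(17); 3*sqrt(425) = 15*sqrt(17); 4*sqrt(612) = 24*sqrt(17)
Combine: (-8 - 15 + 24)·sqrt(17) = sqrt(17)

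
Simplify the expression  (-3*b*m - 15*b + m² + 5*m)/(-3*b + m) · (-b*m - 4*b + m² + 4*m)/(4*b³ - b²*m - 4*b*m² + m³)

(-m² - 9*m - 20)/(4*b² + 3*b*m - m²)

Factor: -3*b*m - 15*b + m² + 5*m = (-3*b + m)·(m + 5);  -b*m - 4*b + m² + 4*m = (-b + m)·(m + 4);  4*b³ - b²*m - 4*b*m² + m³ = (-b + m)·(-4*b + m)·(b + m)
Cancel the common factors (-b + m), (-3*b + m).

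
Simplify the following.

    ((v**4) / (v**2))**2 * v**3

v**7

Inside the bracket: v**2
Raise to the power 2: v**4
Multiply by v**3: add exponents.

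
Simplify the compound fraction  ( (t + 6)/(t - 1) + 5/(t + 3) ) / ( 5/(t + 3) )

(t**2 + 14*t + 13)/(5*t - 5)

Numerator: (t + 6)/(t - 1) + 5/(t + 3) = (t**2 + 14*t + 13)/(t**2 + 2*t - 3)
Denominator: 5/(t + 3) = 5/(t + 3)
Divide: ((t**2 + 14*t + 13)/(t**2 + 2*t - 3)) · (t/5 + 3/5) = (t**2 + 14*t + 13)/(5*t - 5)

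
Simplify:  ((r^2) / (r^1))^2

Inside the bracket: r^1
Raise to the power 2: r^2

r^2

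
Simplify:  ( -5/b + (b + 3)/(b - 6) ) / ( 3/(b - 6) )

Numerator: -5/b + (b + 3)/(b - 6) = (b^2 - 2*b + 30)/(b^2 - 6*b)
Denominator: 3/(b - 6) = 3/(b - 6)
Divide: ((b^2 - 2*b + 30)/(b^2 - 6*b)) · (b/3 - 2) = (b^2 - 2*b + 30)/(3*b)

(b^2 - 2*b + 30)/(3*b)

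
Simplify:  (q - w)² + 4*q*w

Expanding gives q² + 2*q*w + w², a perfect square.

(q + w)²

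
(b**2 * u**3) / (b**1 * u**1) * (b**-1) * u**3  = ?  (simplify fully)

Quotient: b**1 * u**2
Multiply by (b**-1) * u**3: add exponents.

u**5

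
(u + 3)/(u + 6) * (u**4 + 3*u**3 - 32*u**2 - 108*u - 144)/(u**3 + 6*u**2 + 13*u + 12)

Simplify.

Factor: u**4 + 3*u**3 - 32*u**2 - 108*u - 144 = (u + 6)*(u - 6)*(u**2 + 3*u + 4);  u**3 + 6*u**2 + 13*u + 12 = (u + 3)*(u**2 + 3*u + 4)
Cancel the common factors (u**2 + 3*u + 4), (u + 3), (u + 6).

u - 6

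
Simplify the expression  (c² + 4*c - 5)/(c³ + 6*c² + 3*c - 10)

Factor: c² + 4*c - 5 = (c - 1)·(c + 5);  c³ + 6*c² + 3*c - 10 = (c - 1)·(c + 5)·(c + 2)
Cancel the common factors (c + 5), (c - 1).

1/(c + 2)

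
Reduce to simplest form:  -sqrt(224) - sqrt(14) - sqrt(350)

sqrt(224) = 4*sqrt(14); sqrt(14) = sqrt(14); sqrt(350) = 5*sqrt(14)
Combine: (-4 - 1 - 5)·sqrt(14) = -10*sqrt(14)

-10*sqrt(14)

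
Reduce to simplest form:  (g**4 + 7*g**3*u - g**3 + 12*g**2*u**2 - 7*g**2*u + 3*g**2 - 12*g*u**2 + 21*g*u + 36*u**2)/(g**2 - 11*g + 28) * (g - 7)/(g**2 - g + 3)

Factor: g**4 + 7*g**3*u - g**3 + 12*g**2*u**2 - 7*g**2*u + 3*g**2 - 12*g*u**2 + 21*g*u + 36*u**2 = (g + 3*u)*(g + 4*u)*(g**2 - g + 3);  g**2 - 11*g + 28 = (g - 4)*(g - 7)
Cancel the common factors (g**2 - g + 3), (g - 7).

(g**2 + 7*g*u + 12*u**2)/(g - 4)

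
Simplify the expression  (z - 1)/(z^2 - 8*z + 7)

1/(z - 7)

Factor: z^2 - 8*z + 7 = (z - 1)*(z - 7)
Cancel the common factor (z - 1).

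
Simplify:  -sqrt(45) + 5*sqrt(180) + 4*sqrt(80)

43*sqrt(5)

sqrt(45) = 3*sqrt(5); 5*sqrt(180) = 30*sqrt(5); 4*sqrt(80) = 16*sqrt(5)
Combine: (-3 + 30 + 16)·sqrt(5) = 43*sqrt(5)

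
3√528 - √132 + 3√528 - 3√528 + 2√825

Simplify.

3√528 = 12*√33; √132 = 2*√33; 3√528 = 12*√33; 3√528 = 12*√33; 2√825 = 10*√33
Combine: (12 - 2 + 12 - 12 + 10)·√33 = 20*√33

20*√33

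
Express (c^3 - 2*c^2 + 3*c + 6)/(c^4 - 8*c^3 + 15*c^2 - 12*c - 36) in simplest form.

Factor: c^3 - 2*c^2 + 3*c + 6 = (c + 1)*(c^2 - 3*c + 6);  c^4 - 8*c^3 + 15*c^2 - 12*c - 36 = (c - 6)*(c + 1)*(c^2 - 3*c + 6)
Cancel the common factors (c^2 - 3*c + 6), (c + 1).

1/(c - 6)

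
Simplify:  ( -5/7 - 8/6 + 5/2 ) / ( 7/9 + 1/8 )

228/455

Numerator: -5/7 - 8/6 + 5/2 = 19/42
Denominator: 7/9 + 1/8 = 65/72
Divide: (19/42) · (72/65) = 228/455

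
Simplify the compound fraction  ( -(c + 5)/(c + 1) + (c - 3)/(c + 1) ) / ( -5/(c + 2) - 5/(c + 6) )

Numerator: -(c + 5)/(c + 1) + (c - 3)/(c + 1) = -8/(c + 1)
Denominator: -5/(c + 2) - 5/(c + 6) = (-10*c - 40)/(c^2 + 8*c + 12)
Divide: (-8/(c + 1)) · ((c^2 + 8*c + 12)/(-10*c - 40)) = (4*c^2 + 32*c + 48)/(5*c^2 + 25*c + 20)

(4*c^2 + 32*c + 48)/(5*c^2 + 25*c + 20)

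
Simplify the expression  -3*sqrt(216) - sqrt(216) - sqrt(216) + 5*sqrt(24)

-20*sqrt(6)

3*sqrt(216) = 18*sqrt(6); sqrt(216) = 6*sqrt(6); sqrt(216) = 6*sqrt(6); 5*sqrt(24) = 10*sqrt(6)
Combine: (-18 - 6 - 6 + 10)·sqrt(6) = -20*sqrt(6)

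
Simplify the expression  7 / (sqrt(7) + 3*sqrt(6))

Multiply numerator and denominator by -3*sqrt(6) + sqrt(7).
Denominator becomes -47; numerator becomes -21*sqrt(6) + 7*sqrt(7).

(-7*sqrt(7) + 21*sqrt(6))/47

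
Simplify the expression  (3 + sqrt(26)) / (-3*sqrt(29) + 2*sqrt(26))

(-3*sqrt(754) - 52 - 9*sqrt(29) - 6*sqrt(26))/157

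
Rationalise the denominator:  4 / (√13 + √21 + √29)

Group as (√13 + √21) + √29; multiply by (√13 + √21) - √29, then rationalise the remaining surd.

(-8*√7917 + 20*√29 + 84*√21 + 148*√13)/1067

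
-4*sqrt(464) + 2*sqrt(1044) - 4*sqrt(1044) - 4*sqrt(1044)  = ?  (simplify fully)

-52*sqrt(29)

4*sqrt(464) = 16*sqrt(29); 2*sqrt(1044) = 12*sqrt(29); 4*sqrt(1044) = 24*sqrt(29); 4*sqrt(1044) = 24*sqrt(29)
Combine: (-16 + 12 - 24 - 24)·sqrt(29) = -52*sqrt(29)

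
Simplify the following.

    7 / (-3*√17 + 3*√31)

(√17 + √31)/6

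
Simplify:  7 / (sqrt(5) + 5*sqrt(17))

Multiply numerator and denominator by -sqrt(5) + 5*sqrt(17).
Denominator becomes 420; numerator becomes -7*sqrt(5) + 35*sqrt(17).

(-sqrt(5) + 5*sqrt(17))/60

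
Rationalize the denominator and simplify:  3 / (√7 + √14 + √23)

(-21*√46 - 3*√23 + 24*√14 + 45*√7)/194

Group as (√14 + √23) + √7; multiply by (√14 + √23) - √7, then rationalise the remaining surd.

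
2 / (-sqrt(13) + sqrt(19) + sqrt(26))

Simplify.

(-16*sqrt(13) + 3*sqrt(26) + 10*sqrt(19) + 13*sqrt(38))/238

Group as (sqrt(19) + sqrt(26)) - sqrt(13); multiply by (sqrt(19) + sqrt(26)) + sqrt(13), then rationalise the remaining surd.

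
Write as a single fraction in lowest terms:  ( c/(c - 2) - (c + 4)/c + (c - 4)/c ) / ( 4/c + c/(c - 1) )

(c³ - 9*c² + 24*c - 16)/(c³ + 2*c² - 12*c + 8)

Numerator: c/(c - 2) - (c + 4)/c + (c - 4)/c = (c² - 8*c + 16)/(c² - 2*c)
Denominator: 4/c + c/(c - 1) = (c² + 4*c - 4)/(c² - c)
Divide: ((c² - 8*c + 16)/(c² - 2*c)) · ((c² - c)/(c² + 4*c - 4)) = (c³ - 9*c² + 24*c - 16)/(c³ + 2*c² - 12*c + 8)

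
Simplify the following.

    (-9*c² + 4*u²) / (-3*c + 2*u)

Factor (2*u)^2 - (3*c)^2 and cancel (-3*c + 2*u).

3*c + 2*u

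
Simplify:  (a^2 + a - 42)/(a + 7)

a - 6

Factor: a^2 + a - 42 = (a + 7)*(a - 6)
Cancel the common factor (a + 7).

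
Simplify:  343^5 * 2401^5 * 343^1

343^5 = 7^15; 2401^5 = 7^20; 343^1 = 7^3
Combine exponents: 7^38

7^38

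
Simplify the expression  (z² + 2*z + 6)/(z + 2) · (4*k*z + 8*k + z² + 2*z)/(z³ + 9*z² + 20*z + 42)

Factor: 4*k*z + 8*k + z² + 2*z = (z + 2)·(4*k + z);  z³ + 9*z² + 20*z + 42 = (z² + 2*z + 6)·(z + 7)
Cancel the common factors (z² + 2*z + 6), (z + 2).

(4*k + z)/(z + 7)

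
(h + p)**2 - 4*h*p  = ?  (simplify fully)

(h - p)**2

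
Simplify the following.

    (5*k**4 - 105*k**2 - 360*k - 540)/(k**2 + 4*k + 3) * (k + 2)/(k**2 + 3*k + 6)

(5*k**2 - 20*k - 60)/(k + 1)

Factor: 5*k**4 - 105*k**2 - 360*k - 540 = 5*(k + 3)*(k - 6)*(k**2 + 3*k + 6);  k**2 + 4*k + 3 = (k + 3)*(k + 1)
Cancel the common factors (k**2 + 3*k + 6), (k + 3).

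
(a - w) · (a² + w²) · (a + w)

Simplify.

(a+w)(a-w) = a² - w²; continue pairing.

a⁴ - w⁴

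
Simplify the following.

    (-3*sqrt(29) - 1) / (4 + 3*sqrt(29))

Multiply numerator and denominator by -3*sqrt(29) + 4.
Denominator becomes -245; numerator becomes -9*sqrt(29) + 257.

(-257 + 9*sqrt(29))/245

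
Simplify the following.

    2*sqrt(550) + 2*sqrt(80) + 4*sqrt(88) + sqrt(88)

8*sqrt(5) + 20*sqrt(22)

2*sqrt(550) = 10*sqrt(22); 2*sqrt(80) = 8*sqrt(5); 4*sqrt(88) = 8*sqrt(22); sqrt(88) = 2*sqrt(22)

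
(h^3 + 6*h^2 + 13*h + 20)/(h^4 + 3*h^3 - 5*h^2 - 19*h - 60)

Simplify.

1/(h - 3)

Factor: h^3 + 6*h^2 + 13*h + 20 = (h + 4)*(h^2 + 2*h + 5);  h^4 + 3*h^3 - 5*h^2 - 19*h - 60 = (h + 4)*(h^2 + 2*h + 5)*(h - 3)
Cancel the common factors (h^2 + 2*h + 5), (h + 4).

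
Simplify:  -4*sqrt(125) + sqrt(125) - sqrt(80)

-19*sqrt(5)

4*sqrt(125) = 20*sqrt(5); sqrt(125) = 5*sqrt(5); sqrt(80) = 4*sqrt(5)
Combine: (-20 + 5 - 4)·sqrt(5) = -19*sqrt(5)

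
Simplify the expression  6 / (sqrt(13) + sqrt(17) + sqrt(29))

Group as (sqrt(13) + sqrt(29)) + sqrt(17); multiply by (sqrt(13) + sqrt(29)) - sqrt(17), then rationalise the remaining surd.

(-12*sqrt(6409) + 6*sqrt(29) + 150*sqrt(17) + 198*sqrt(13))/883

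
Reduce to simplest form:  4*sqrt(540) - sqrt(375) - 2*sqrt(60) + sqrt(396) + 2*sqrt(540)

4*sqrt(540) = 24*sqrt(15); sqrt(375) = 5*sqrt(15); 2*sqrt(60) = 4*sqrt(15); sqrt(396) = 6*sqrt(11); 2*sqrt(540) = 12*sqrt(15)

6*sqrt(11) + 27*sqrt(15)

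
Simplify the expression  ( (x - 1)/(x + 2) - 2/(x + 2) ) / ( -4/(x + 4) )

Numerator: (x - 1)/(x + 2) - 2/(x + 2) = (x - 3)/(x + 2)
Denominator: -4/(x + 4) = -4/(x + 4)
Divide: ((x - 3)/(x + 2)) · (-x/4 - 1) = (-x² - x + 12)/(4*x + 8)

(-x² - x + 12)/(4*x + 8)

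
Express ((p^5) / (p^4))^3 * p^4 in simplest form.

Inside the bracket: p^1
Raise to the power 3: p^3
Multiply by p^4: add exponents.

p^7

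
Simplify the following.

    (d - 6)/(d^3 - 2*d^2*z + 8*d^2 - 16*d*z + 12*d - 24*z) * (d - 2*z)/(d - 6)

1/(d^2 + 8*d + 12)

Factor: d^3 - 2*d^2*z + 8*d^2 - 16*d*z + 12*d - 24*z = (d + 2)*(d - 2*z)*(d + 6)
Cancel the common factors (d - 2*z), (d - 6).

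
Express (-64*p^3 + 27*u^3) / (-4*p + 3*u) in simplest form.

16*p^2 + 12*p*u + 9*u^2

Factor as (a-b)(a^2+ab+b^2) with a=(3*u), b=(4*p).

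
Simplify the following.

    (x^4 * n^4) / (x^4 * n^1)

n^3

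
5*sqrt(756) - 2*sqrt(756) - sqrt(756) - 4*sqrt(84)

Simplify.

4*sqrt(21)

5*sqrt(756) = 30*sqrt(21); 2*sqrt(756) = 12*sqrt(21); sqrt(756) = 6*sqrt(21); 4*sqrt(84) = 8*sqrt(21)
Combine: (30 - 12 - 6 - 8)·sqrt(21) = 4*sqrt(21)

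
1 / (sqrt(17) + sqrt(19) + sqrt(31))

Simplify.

(-2*sqrt(10013) + 5*sqrt(31) + 29*sqrt(19) + 33*sqrt(17))/1267

Group as (sqrt(19) + sqrt(31)) + sqrt(17); multiply by (sqrt(19) + sqrt(31)) - sqrt(17), then rationalise the remaining surd.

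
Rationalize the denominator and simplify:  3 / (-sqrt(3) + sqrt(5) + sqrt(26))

Group as (sqrt(5) + sqrt(26)) - sqrt(3); multiply by (sqrt(5) + sqrt(26)) + sqrt(3), then rationalise the remaining surd.

(-12*sqrt(5) - sqrt(390) + 14*sqrt(3) + 9*sqrt(26))/44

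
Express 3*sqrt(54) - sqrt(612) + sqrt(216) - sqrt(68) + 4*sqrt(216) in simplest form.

-8*sqrt(17) + 39*sqrt(6)

3*sqrt(54) = 9*sqrt(6); sqrt(612) = 6*sqrt(17); sqrt(216) = 6*sqrt(6); sqrt(68) = 2*sqrt(17); 4*sqrt(216) = 24*sqrt(6)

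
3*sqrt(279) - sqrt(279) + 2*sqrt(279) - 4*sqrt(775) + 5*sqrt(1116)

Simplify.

22*sqrt(31)

3*sqrt(279) = 9*sqrt(31); sqrt(279) = 3*sqrt(31); 2*sqrt(279) = 6*sqrt(31); 4*sqrt(775) = 20*sqrt(31); 5*sqrt(1116) = 30*sqrt(31)
Combine: (9 - 3 + 6 - 20 + 30)·sqrt(31) = 22*sqrt(31)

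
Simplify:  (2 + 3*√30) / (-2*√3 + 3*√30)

Multiply numerator and denominator by 2*√3 + 3*√30.
Denominator becomes 258; numerator becomes 4*√3 + 6*√30 + 18*√10 + 270.

(2*√3 + 3*√30 + 9*√10 + 135)/129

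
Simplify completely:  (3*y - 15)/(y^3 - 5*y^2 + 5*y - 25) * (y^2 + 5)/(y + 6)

3/(y + 6)

Factor: 3*y - 15 = 3*(y - 5);  y^3 - 5*y^2 + 5*y - 25 = (y - 5)*(y^2 + 5)
Cancel the common factors (y^2 + 5), (y - 5).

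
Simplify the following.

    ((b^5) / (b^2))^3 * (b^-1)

Inside the bracket: b^3
Raise to the power 3: b^9
Multiply by (b^-1): add exponents.

b^8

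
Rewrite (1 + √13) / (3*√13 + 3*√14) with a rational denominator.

Multiply numerator and denominator by -3*√14 + 3*√13.
Denominator becomes -9; numerator becomes -3*√182 - 3*√14 + 3*√13 + 39.

(-13 - √13 + √14 + √182)/3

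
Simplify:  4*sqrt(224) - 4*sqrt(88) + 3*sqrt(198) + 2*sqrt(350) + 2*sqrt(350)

sqrt(22) + 36*sqrt(14)

4*sqrt(224) = 16*sqrt(14); 4*sqrt(88) = 8*sqrt(22); 3*sqrt(198) = 9*sqrt(22); 2*sqrt(350) = 10*sqrt(14); 2*sqrt(350) = 10*sqrt(14)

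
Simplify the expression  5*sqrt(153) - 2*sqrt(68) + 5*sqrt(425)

5*sqrt(153) = 15*sqrt(17); 2*sqrt(68) = 4*sqrt(17); 5*sqrt(425) = 25*sqrt(17)
Combine: (15 - 4 + 25)·sqrt(17) = 36*sqrt(17)

36*sqrt(17)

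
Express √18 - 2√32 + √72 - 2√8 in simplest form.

-3*√2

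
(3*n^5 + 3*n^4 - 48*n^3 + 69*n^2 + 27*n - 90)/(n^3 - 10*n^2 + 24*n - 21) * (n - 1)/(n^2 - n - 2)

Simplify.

(3*n^2 + 12*n - 15)/(n - 7)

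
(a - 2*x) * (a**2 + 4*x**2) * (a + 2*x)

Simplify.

a**4 - 16*x**4

Pair the conjugate factors: (a+(2*x))(a-(2*x)) = a**2 - 4*x**2, then repeat with the next factor.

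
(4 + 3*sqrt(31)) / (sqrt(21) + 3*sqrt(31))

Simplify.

(-3*sqrt(651) - 4*sqrt(21) + 12*sqrt(31) + 279)/258

Multiply numerator and denominator by -sqrt(21) + 3*sqrt(31).
Denominator becomes 258; numerator becomes -3*sqrt(651) - 4*sqrt(21) + 12*sqrt(31) + 279.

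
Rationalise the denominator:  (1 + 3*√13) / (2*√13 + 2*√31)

(-39 - √13 + √31 + 3*√403)/36

Multiply numerator and denominator by -2*√31 + 2*√13.
Denominator becomes -72; numerator becomes -6*√403 - 2*√31 + 2*√13 + 78.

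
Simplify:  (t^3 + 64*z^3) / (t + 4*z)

Apply the sum-of-cubes factorisation and cancel (t + 4*z).

t^2 - 4*t*z + 16*z^2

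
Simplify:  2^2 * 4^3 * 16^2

2^16

2^2 = 2^2; 4^3 = 2^6; 16^2 = 2^8
Combine exponents: 2^16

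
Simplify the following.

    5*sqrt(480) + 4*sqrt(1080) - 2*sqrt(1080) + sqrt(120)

5*sqrt(480) = 20*sqrt(30); 4*sqrt(1080) = 24*sqrt(30); 2*sqrt(1080) = 12*sqrt(30); sqrt(120) = 2*sqrt(30)
Combine: (20 + 24 - 12 + 2)·sqrt(30) = 34*sqrt(30)

34*sqrt(30)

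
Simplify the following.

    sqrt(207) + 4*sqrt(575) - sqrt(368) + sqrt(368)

sqrt(207) = 3*sqrt(23); 4*sqrt(575) = 20*sqrt(23); sqrt(368) = 4*sqrt(23); sqrt(368) = 4*sqrt(23)
Combine: (3 + 20 - 4 + 4)·sqrt(23) = 23*sqrt(23)

23*sqrt(23)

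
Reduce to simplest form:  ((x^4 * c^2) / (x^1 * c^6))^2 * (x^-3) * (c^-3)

Inside the bracket: x^3 * (c^-4)
Raise to the power 2: x^6 * (c^-8)
Multiply by (x^-3) * (c^-3): add exponents.

x^3/c^11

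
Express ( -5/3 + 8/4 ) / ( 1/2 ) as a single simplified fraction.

Numerator: -5/3 + 8/4 = 1/3
Denominator: 1/2 = 1/2
Divide: (1/3) · (2) = 2/3

2/3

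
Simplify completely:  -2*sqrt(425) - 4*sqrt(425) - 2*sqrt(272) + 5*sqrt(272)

-18*sqrt(17)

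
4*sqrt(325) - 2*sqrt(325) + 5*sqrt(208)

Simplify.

30*sqrt(13)

4*sqrt(325) = 20*sqrt(13); 2*sqrt(325) = 10*sqrt(13); 5*sqrt(208) = 20*sqrt(13)
Combine: (20 - 10 + 20)·sqrt(13) = 30*sqrt(13)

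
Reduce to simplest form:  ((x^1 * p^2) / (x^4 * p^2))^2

x^(-6)

Inside the bracket: (x^-3)
Raise to the power 2: (x^-6)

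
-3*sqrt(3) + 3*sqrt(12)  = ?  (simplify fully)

3*sqrt(3)

3*sqrt(3) = 3*sqrt(3); 3*sqrt(12) = 6*sqrt(3)
Combine: (-3 + 6)·sqrt(3) = 3*sqrt(3)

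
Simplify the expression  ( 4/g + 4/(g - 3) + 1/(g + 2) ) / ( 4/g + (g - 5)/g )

Numerator: 4/g + 4/(g - 3) + 1/(g + 2) = (9*g^2 + g - 24)/(g^3 - g^2 - 6*g)
Denominator: 4/g + (g - 5)/g = (g - 1)/g
Divide: ((9*g^2 + g - 24)/(g^3 - g^2 - 6*g)) · (g/(g - 1)) = (9*g^2 + g - 24)/(g^3 - 2*g^2 - 5*g + 6)

(9*g^2 + g - 24)/(g^3 - 2*g^2 - 5*g + 6)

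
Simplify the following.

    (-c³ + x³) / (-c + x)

Apply the difference-of-cubes factorisation and cancel (-c + x).

c² + c*x + x²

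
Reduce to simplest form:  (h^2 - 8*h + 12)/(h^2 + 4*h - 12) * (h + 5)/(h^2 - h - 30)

1/(h + 6)

Factor: h^2 - 8*h + 12 = (h - 6)*(h - 2);  h^2 + 4*h - 12 = (h - 2)*(h + 6);  h^2 - h - 30 = (h + 5)*(h - 6)
Cancel the common factors (h - 6), (h - 2), (h + 5).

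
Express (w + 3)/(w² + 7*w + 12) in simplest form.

1/(w + 4)

Factor: w² + 7*w + 12 = (w + 4)·(w + 3)
Cancel the common factor (w + 3).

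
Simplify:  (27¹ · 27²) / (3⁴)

3^5

27¹ = 3^3; 27² = 3^6; 3⁴ = 3^4
Combine exponents: 3^5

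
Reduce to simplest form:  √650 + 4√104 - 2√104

9*√26

√650 = 5*√26; 4√104 = 8*√26; 2√104 = 4*√26
Combine: (5 + 8 - 4)·√26 = 9*√26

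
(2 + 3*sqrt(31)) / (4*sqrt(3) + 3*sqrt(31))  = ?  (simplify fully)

Multiply numerator and denominator by -4*sqrt(3) + 3*sqrt(31).
Denominator becomes 231; numerator becomes -12*sqrt(93) - 8*sqrt(3) + 6*sqrt(31) + 279.

(-12*sqrt(93) - 8*sqrt(3) + 6*sqrt(31) + 279)/231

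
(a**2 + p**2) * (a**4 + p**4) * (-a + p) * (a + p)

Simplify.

Pair the conjugate factors: (p+a)(p-a) = -a**2 + p**2, then repeat with the next factor.

-a**8 + p**8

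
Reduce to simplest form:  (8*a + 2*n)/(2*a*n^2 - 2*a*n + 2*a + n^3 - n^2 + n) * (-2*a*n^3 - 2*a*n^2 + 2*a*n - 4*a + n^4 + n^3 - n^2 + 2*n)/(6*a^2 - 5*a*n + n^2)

Factor: 8*a + 2*n = 2*(4*a + n);  2*a*n^2 - 2*a*n + 2*a + n^3 - n^2 + n = (2*a + n)*(n^2 - n + 1);  -2*a*n^3 - 2*a*n^2 + 2*a*n - 4*a + n^4 + n^3 - n^2 + 2*n = (n + 2)*(n^2 - n + 1)*(-2*a + n);  6*a^2 - 5*a*n + n^2 = (-2*a + n)*(-3*a + n)
Cancel the common factors (n^2 - n + 1), (-2*a + n).

(-8*a*n - 16*a - 2*n^2 - 4*n)/(6*a^2 + a*n - n^2)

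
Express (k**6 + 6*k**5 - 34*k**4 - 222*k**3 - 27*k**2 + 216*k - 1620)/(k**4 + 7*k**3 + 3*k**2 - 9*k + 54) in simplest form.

Factor: k**6 + 6*k**5 - 34*k**4 - 222*k**3 - 27*k**2 + 216*k - 1620 = (k + 3)*(k - 6)*(k**2 - 2*k + 3)*(k + 5)*(k + 6);  k**4 + 7*k**3 + 3*k**2 - 9*k + 54 = (k + 6)*(k**2 - 2*k + 3)*(k + 3)
Cancel the common factors (k**2 - 2*k + 3), (k + 3), (k + 6).

k**2 - k - 30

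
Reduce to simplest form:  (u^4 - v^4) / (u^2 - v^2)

Difference of fourth powers: factor out (u^2 - v^2).

u^2 + v^2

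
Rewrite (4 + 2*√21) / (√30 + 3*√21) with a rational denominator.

(-6*√70 - 4*√30 + 12*√21 + 126)/159

Multiply numerator and denominator by -√30 + 3*√21.
Denominator becomes 159; numerator becomes -6*√70 - 4*√30 + 12*√21 + 126.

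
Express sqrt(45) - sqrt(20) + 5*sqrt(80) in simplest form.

sqrt(45) = 3*sqrt(5); sqrt(20) = 2*sqrt(5); 5*sqrt(80) = 20*sqrt(5)
Combine: (3 - 2 + 20)·sqrt(5) = 21*sqrt(5)

21*sqrt(5)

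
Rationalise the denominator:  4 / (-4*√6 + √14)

(-8*√6 - 2*√14)/41

Multiply numerator and denominator by √14 + 4*√6.
Denominator becomes -82; numerator becomes 4*√14 + 16*√6.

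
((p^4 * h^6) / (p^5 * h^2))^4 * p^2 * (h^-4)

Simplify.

h^12/p^2

Inside the bracket: (p^-1) * h^4
Raise to the power 4: (p^-4) * h^16
Multiply by p^2 * (h^-4): add exponents.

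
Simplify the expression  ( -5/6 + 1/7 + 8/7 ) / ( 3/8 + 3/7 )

Numerator: -5/6 + 1/7 + 8/7 = 19/42
Denominator: 3/8 + 3/7 = 45/56
Divide: (19/42) · (56/45) = 76/135

76/135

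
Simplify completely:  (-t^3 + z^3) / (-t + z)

Factor as (a-b)(a^2+ab+b^2) with a=z, b=t.

t^2 + t*z + z^2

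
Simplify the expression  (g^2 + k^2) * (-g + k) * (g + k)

Telescope via difference of squares: (k+g)(k-g) = -g^2 + k^2, then repeat with the next factor.

-g^4 + k^4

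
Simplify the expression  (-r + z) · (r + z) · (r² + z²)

Pair the conjugate factors: (z+r)(z-r) = -r² + z², then repeat with the next factor.

-r⁴ + z⁴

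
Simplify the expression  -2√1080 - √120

2√1080 = 12*√30; √120 = 2*√30
Combine: (-12 - 2)·√30 = -14*√30

-14*√30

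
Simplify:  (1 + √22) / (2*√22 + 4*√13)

(-22 - √22 + 2*√13 + 2*√286)/60

Multiply numerator and denominator by -4*√13 + 2*√22.
Denominator becomes -120; numerator becomes -4*√286 - 4*√13 + 2*√22 + 44.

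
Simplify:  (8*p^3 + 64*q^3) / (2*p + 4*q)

Apply the sum-of-cubes factorisation and cancel (2*p + 4*q).

4*p^2 - 8*p*q + 16*q^2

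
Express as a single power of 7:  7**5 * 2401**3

7**17

7**5 = 7**5; 2401**3 = 7**12
Combine exponents: 7**17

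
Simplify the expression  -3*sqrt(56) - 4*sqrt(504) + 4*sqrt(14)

-26*sqrt(14)

3*sqrt(56) = 6*sqrt(14); 4*sqrt(504) = 24*sqrt(14); 4*sqrt(14) = 4*sqrt(14)
Combine: (-6 - 24 + 4)·sqrt(14) = -26*sqrt(14)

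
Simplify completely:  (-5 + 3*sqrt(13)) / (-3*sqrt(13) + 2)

(-107 + 9*sqrt(13))/113

Multiply numerator and denominator by 2 + 3*sqrt(13).
Denominator becomes -113; numerator becomes -9*sqrt(13) + 107.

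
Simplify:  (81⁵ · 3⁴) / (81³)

3^12

81⁵ = 3^20; 3⁴ = 3^4; 81³ = 3^12
Combine exponents: 3^12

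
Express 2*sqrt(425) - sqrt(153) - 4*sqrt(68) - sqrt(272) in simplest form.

-5*sqrt(17)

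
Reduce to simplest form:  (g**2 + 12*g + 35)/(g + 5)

g + 7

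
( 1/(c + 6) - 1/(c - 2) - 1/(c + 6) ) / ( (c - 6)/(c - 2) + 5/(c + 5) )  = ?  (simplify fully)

(-c - 5)/(c^2 + 4*c - 40)

Numerator: 1/(c + 6) - 1/(c - 2) - 1/(c + 6) = -1/(c - 2)
Denominator: (c - 6)/(c - 2) + 5/(c + 5) = (c^2 + 4*c - 40)/(c^2 + 3*c - 10)
Divide: (-1/(c - 2)) · ((c^2 + 3*c - 10)/(c^2 + 4*c - 40)) = (-c - 5)/(c^2 + 4*c - 40)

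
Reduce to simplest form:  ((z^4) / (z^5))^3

Inside the bracket: (z^-1)
Raise to the power 3: (z^-3)

z^(-3)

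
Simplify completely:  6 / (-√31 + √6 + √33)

Group as (√6 + √33) - √31; multiply by (√6 + √33) + √31, then rationalise the remaining surd.

(-12*√31 + 6*√33 + 87*√6 + 9*√682)/182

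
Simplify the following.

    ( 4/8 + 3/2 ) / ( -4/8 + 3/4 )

8

Numerator: 4/8 + 3/2 = 2
Denominator: -4/8 + 3/4 = 1/4
Divide: (2) · (4) = 8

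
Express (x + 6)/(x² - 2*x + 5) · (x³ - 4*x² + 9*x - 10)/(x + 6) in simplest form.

Factor: x³ - 4*x² + 9*x - 10 = (x - 2)·(x² - 2*x + 5)
Cancel the common factors (x² - 2*x + 5), (x + 6).

x - 2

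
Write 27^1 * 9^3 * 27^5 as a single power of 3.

3^24

27^1 = 3^3; 9^3 = 3^6; 27^5 = 3^15
Combine exponents: 3^24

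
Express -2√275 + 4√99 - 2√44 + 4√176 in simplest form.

14*√11

2√275 = 10*√11; 4√99 = 12*√11; 2√44 = 4*√11; 4√176 = 16*√11
Combine: (-10 + 12 - 4 + 16)·√11 = 14*√11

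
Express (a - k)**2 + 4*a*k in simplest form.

Expanding gives a**2 + 2*a*k + k**2, a perfect square.

(a + k)**2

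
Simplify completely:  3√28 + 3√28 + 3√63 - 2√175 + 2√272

11*√7 + 8*√17

3√28 = 6*√7; 3√28 = 6*√7; 3√63 = 9*√7; 2√175 = 10*√7; 2√272 = 8*√17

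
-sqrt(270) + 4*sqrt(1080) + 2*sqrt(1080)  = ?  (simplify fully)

sqrt(270) = 3*sqrt(30); 4*sqrt(1080) = 24*sqrt(30); 2*sqrt(1080) = 12*sqrt(30)
Combine: (-3 + 24 + 12)·sqrt(30) = 33*sqrt(30)

33*sqrt(30)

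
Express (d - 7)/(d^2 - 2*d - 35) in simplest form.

1/(d + 5)

Factor: d^2 - 2*d - 35 = (d + 5)*(d - 7)
Cancel the common factor (d - 7).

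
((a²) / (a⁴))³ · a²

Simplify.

Inside the bracket: (a^-2)
Raise to the power 3: (a^-6)
Multiply by a²: add exponents.

a^(-4)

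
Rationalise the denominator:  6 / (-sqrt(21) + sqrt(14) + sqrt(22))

(-90*sqrt(21) + 78*sqrt(22) + 174*sqrt(14) + 168*sqrt(33))/1007

Group as (sqrt(14) + sqrt(22)) - sqrt(21); multiply by (sqrt(14) + sqrt(22)) + sqrt(21), then rationalise the remaining surd.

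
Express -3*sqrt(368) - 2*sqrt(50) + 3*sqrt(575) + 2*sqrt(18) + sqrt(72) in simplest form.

2*sqrt(2) + 3*sqrt(23)

3*sqrt(368) = 12*sqrt(23); 2*sqrt(50) = 10*sqrt(2); 3*sqrt(575) = 15*sqrt(23); 2*sqrt(18) = 6*sqrt(2); sqrt(72) = 6*sqrt(2)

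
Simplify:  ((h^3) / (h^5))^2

h^(-4)

Inside the bracket: (h^-2)
Raise to the power 2: (h^-4)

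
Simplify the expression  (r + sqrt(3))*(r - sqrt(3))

r^2 - 3

Product of conjugates: (P+Q)(P-Q) = P^2 - Q^2.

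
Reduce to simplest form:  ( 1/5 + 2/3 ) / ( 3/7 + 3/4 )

Numerator: 1/5 + 2/3 = 13/15
Denominator: 3/7 + 3/4 = 33/28
Divide: (13/15) · (28/33) = 364/495

364/495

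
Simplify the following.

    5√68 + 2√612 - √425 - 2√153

11*√17

5√68 = 10*√17; 2√612 = 12*√17; √425 = 5*√17; 2√153 = 6*√17
Combine: (10 + 12 - 5 - 6)·√17 = 11*√17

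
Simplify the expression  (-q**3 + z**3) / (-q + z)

Apply the difference-of-cubes factorisation and cancel (-q + z).

q**2 + q*z + z**2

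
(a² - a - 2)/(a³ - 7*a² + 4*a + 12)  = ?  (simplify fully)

1/(a - 6)

Factor: a² - a - 2 = (a - 2)·(a + 1);  a³ - 7*a² + 4*a + 12 = (a - 6)·(a + 1)·(a - 2)
Cancel the common factors (a + 1), (a - 2).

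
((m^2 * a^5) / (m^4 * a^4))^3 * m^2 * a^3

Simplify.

Inside the bracket: (m^-2) * a^1
Raise to the power 3: (m^-6) * a^3
Multiply by m^2 * a^3: add exponents.

a^6/m^4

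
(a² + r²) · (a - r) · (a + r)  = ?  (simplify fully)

a⁴ - r⁴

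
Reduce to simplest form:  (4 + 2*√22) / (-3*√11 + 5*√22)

Multiply numerator and denominator by 3*√11 + 5*√22.
Denominator becomes 451; numerator becomes 12*√11 + 66*√2 + 20*√22 + 220.

(12*√11 + 66*√2 + 20*√22 + 220)/451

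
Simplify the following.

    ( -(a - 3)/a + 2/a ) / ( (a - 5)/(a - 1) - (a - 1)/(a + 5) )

(-a^3 + a^2 + 25*a - 25)/(2*a^2 - 26*a)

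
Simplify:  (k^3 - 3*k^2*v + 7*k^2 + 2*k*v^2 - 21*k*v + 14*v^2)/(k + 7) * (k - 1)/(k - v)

k^2 - 2*k*v - k + 2*v

Factor: k^3 - 3*k^2*v + 7*k^2 + 2*k*v^2 - 21*k*v + 14*v^2 = (k - 2*v)*(k + 7)*(k - v)
Cancel the common factors (k + 7), (k - v).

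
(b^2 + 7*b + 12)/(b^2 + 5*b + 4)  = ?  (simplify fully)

Factor: b^2 + 7*b + 12 = (b + 3)*(b + 4);  b^2 + 5*b + 4 = (b + 1)*(b + 4)
Cancel the common factor (b + 4).

(b + 3)/(b + 1)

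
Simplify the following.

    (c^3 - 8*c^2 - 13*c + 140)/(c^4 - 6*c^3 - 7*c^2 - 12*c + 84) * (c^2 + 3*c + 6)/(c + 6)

(c^2 - c - 20)/(c^2 + 4*c - 12)

Factor: c^3 - 8*c^2 - 13*c + 140 = (c - 7)*(c - 5)*(c + 4);  c^4 - 6*c^3 - 7*c^2 - 12*c + 84 = (c - 2)*(c - 7)*(c^2 + 3*c + 6)
Cancel the common factors (c^2 + 3*c + 6), (c - 7).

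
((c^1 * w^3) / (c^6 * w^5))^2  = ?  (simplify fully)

Inside the bracket: (c^-5) * (w^-2)
Raise to the power 2: (c^-10) * (w^-4)

1/(c^10*w^4)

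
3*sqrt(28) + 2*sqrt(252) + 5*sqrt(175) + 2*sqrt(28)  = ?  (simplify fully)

47*sqrt(7)

3*sqrt(28) = 6*sqrt(7); 2*sqrt(252) = 12*sqrt(7); 5*sqrt(175) = 25*sqrt(7); 2*sqrt(28) = 4*sqrt(7)
Combine: (6 + 12 + 25 + 4)·sqrt(7) = 47*sqrt(7)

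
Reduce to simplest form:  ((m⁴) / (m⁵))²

m^(-2)

Inside the bracket: (m^-1)
Raise to the power 2: (m^-2)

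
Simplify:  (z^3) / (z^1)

Quotient: z^2

z^2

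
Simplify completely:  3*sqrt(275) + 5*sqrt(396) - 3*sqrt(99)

36*sqrt(11)

3*sqrt(275) = 15*sqrt(11); 5*sqrt(396) = 30*sqrt(11); 3*sqrt(99) = 9*sqrt(11)
Combine: (15 + 30 - 9)·sqrt(11) = 36*sqrt(11)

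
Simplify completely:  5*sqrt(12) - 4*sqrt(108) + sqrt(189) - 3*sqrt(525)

-12*sqrt(21) - 14*sqrt(3)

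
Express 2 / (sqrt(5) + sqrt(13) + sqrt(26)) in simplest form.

(-13*sqrt(10) - 4*sqrt(26) + 9*sqrt(13) + 17*sqrt(5))/49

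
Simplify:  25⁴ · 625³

5^20

25⁴ = 5^8; 625³ = 5^12
Combine exponents: 5^20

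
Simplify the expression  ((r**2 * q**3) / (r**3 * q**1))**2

q**4/r**2

Inside the bracket: (r**-1) * q**2
Raise to the power 2: (r**-2) * q**4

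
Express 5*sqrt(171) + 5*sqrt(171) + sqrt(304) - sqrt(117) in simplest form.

5*sqrt(171) = 15*sqrt(19); 5*sqrt(171) = 15*sqrt(19); sqrt(304) = 4*sqrt(19); sqrt(117) = 3*sqrt(13)

-3*sqrt(13) + 34*sqrt(19)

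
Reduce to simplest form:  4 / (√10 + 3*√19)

(-4*√10 + 12*√19)/161

Multiply numerator and denominator by -3*√19 + √10.
Denominator becomes -161; numerator becomes -12*√19 + 4*√10.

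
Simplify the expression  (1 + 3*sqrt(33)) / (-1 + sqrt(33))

Multiply numerator and denominator by -sqrt(33) - 1.
Denominator becomes -32; numerator becomes -100 - 4*sqrt(33).

(sqrt(33) + 25)/8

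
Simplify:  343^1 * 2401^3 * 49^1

7^17

343^1 = 7^3; 2401^3 = 7^12; 49^1 = 7^2
Combine exponents: 7^17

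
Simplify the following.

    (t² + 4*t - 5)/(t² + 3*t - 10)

(t - 1)/(t - 2)

Factor: t² + 4*t - 5 = (t - 1)·(t + 5);  t² + 3*t - 10 = (t + 5)·(t - 2)
Cancel the common factor (t + 5).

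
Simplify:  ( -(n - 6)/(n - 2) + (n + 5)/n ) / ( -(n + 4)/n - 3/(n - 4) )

(-9*n² + 46*n - 40)/(n³ + n² - 22*n + 32)

Numerator: -(n - 6)/(n - 2) + (n + 5)/n = (9*n - 10)/(n² - 2*n)
Denominator: -(n + 4)/n - 3/(n - 4) = (-n² - 3*n + 16)/(n² - 4*n)
Divide: ((9*n - 10)/(n² - 2*n)) · ((n² - 4*n)/(-n² - 3*n + 16)) = (-9*n² + 46*n - 40)/(n³ + n² - 22*n + 32)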